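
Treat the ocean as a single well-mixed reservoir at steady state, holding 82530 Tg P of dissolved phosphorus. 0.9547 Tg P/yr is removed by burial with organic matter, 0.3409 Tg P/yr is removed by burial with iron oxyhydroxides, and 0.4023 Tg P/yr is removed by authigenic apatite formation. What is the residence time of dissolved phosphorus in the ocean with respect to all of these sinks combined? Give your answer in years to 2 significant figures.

49000 yr

Total removal flux = 0.9547 + 0.3409 + 0.4023 = 1.6979 Tg P/yr.
τ = M / ΣF_out = 82530 / 1.6979 = 48610 yr.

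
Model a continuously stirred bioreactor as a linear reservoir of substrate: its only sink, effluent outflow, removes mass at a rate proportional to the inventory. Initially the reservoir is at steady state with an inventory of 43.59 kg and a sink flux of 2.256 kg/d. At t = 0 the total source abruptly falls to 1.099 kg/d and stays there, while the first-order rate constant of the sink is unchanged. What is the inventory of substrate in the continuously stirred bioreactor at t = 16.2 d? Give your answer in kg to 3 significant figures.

The sink rate constant is k = F₀/M₀ = 2.256/43.59 = 0.05175 d⁻¹.
Solving dM/dt = F₁ − kM with M(0) = M₀ gives M(t) = F₁/k + (M₀ − F₁/k)·e^(−kt).
F₁/k = 1.099/0.05175 = 21.235 kg; kt = 0.05175 × 16.2 = 0.8384, e^(−kt) = 0.4324.
M(16.2) = 21.235 + (43.59 − 21.235) × 0.4324 = 21.235 + 9.666 = 30.901 kg.

30.9 kg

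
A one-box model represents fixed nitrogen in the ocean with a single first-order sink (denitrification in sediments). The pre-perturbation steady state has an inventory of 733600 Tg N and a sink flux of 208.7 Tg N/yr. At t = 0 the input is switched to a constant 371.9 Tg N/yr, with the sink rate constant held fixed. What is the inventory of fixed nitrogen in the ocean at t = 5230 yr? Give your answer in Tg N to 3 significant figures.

1.18×10^6 Tg N

Residence time τ = M₀/F₀ = 3515 yr. The eventual steady state is M_∞ = M₀·(F₁/F₀) = 733600 × 371.9/208.7 = 1.3073×10^6 Tg N.
The anomaly ΔM(t) = M(t) − M_∞ decays as ΔM₀·e^(−t/τ) with ΔM₀ = 733600 − 1.3073×10^6 = −573700 Tg N.
At t = 5230 yr, e^(−t/τ) = e^(−1.488) = 0.2259, so ΔM = −129600 Tg N and M = 1.3073×10^6 − 129600 = 1.1777×10^6 Tg N.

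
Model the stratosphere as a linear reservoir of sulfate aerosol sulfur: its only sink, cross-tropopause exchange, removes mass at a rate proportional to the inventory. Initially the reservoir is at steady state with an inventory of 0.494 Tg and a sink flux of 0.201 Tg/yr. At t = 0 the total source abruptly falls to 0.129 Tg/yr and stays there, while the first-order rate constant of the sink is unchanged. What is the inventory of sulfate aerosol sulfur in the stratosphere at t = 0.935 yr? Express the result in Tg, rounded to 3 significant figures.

0.438 Tg

τ = M₀/F₀ = 0.494/0.201 = 2.458 yr; rate constant k = 1/τ.
New steady state M_∞ = F₁/k = F₁·τ = 0.129 × 2.458 = 0.31704 Tg.
M(t) = M_∞ + (M₀ − M_∞)·e^(−t/τ); t/τ = 0.935/2.458 = 0.3804, so e^(−t/τ) = 0.6836.
M(t) = 0.31704 + 0.1770 × 0.6836 = 0.43800 Tg.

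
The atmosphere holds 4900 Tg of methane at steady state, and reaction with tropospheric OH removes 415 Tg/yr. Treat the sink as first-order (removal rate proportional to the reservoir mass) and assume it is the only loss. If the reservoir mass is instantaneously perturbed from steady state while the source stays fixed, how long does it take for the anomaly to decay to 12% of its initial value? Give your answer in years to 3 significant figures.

25.0 yr

For a linear reservoir the anomaly decays as exp(−t/τ) with τ = M/F = 4900/415 = 11.81 yr.
exp(−t/τ) = 0.12 ⇒ t = −τ ln(0.12) = 11.81 × 2.120 = 25.03 yr.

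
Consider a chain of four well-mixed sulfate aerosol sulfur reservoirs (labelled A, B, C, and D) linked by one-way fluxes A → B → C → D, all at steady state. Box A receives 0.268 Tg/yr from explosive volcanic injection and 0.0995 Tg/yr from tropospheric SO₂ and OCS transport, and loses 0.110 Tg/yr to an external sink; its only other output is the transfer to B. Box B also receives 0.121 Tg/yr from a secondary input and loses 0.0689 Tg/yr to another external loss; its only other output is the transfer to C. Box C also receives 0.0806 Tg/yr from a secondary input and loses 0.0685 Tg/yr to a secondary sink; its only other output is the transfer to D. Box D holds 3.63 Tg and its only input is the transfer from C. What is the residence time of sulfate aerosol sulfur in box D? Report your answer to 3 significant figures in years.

11.3 yr

Box A: F(A→B) = (0.268 + 0.0995) − 0.110 = 0.25750 Tg/yr.
Box B: F(B→C) = (0.25750 + 0.121) − 0.0689 = 0.30960 Tg/yr.
Box C: F(C→D) = (0.30960 + 0.0806) − 0.0685 = 0.32170 Tg/yr.
Box D throughput = its input = 0.32170 Tg/yr; τ = 3.63 / 0.32170 = 11.28 yr.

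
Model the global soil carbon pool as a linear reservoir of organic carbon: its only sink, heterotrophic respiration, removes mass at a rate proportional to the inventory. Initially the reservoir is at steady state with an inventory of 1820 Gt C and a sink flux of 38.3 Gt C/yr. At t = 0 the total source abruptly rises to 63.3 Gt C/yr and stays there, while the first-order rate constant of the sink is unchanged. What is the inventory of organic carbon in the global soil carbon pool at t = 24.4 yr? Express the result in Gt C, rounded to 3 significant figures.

2300 Gt C

The sink rate constant is k = F₀/M₀ = 38.3/1820 = 0.02104 yr⁻¹.
Solving dM/dt = F₁ − kM with M(0) = M₀ gives M(t) = F₁/k + (M₀ − F₁/k)·e^(−kt).
F₁/k = 63.3/0.02104 = 3008.0 Gt C; kt = 0.02104 × 24.4 = 0.5135, e^(−kt) = 0.5984.
M(24.4) = 3008.0 + (1820 − 3008.0) × 0.5984 = 3008.0 − 710.9 = 2297.1 Gt C.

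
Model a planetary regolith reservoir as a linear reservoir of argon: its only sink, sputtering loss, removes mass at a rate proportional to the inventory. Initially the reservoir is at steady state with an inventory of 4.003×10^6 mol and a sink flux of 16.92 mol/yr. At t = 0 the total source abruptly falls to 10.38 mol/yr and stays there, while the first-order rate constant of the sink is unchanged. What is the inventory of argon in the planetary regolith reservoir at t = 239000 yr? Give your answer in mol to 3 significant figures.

3.02×10^6 mol

Residence time τ = M₀/F₀ = 236600 yr. The eventual steady state is M_∞ = M₀·(F₁/F₀) = 4.003×10^6 × 10.38/16.92 = 2.4557×10^6 mol.
The anomaly ΔM(t) = M(t) − M_∞ decays as ΔM₀·e^(−t/τ) with ΔM₀ = 4.003×10^6 − 2.4557×10^6 = 1.547×10^6 mol.
At t = 239000 yr, e^(−t/τ) = e^(−1.010) = 0.3641, so ΔM = 563400 mol and M = 2.4557×10^6 + 563400 = 3.0192×10^6 mol.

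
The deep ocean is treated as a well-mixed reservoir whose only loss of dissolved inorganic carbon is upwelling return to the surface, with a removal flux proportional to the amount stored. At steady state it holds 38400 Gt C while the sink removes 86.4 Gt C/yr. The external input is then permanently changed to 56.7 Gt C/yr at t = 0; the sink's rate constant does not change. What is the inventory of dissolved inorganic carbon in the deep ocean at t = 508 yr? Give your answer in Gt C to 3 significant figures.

τ = M₀/F₀ = 38400/86.4 = 444.4 yr; rate constant k = 1/τ.
New steady state M_∞ = F₁/k = F₁·τ = 56.7 × 444.4 = 25200 Gt C.
M(t) = M_∞ + (M₀ − M_∞)·e^(−t/τ); t/τ = 508/444.4 = 1.143, so e^(−t/τ) = 0.3189.
M(t) = 25200 + 13200 × 0.3189 = 29409 Gt C.

29400 Gt C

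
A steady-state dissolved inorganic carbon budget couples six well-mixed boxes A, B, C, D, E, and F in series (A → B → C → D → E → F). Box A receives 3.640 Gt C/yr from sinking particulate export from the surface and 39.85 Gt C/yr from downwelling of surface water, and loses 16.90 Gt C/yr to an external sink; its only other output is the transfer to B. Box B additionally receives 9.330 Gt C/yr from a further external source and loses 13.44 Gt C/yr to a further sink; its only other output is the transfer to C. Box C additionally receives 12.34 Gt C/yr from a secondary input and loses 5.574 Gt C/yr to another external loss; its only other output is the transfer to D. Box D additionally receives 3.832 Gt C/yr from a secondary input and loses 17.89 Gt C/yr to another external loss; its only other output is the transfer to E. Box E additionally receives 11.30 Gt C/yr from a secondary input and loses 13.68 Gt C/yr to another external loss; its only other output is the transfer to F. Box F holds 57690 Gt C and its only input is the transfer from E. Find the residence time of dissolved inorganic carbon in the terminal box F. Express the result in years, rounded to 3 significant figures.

Box A: F(A→B) = (3.640 + 39.85) − 16.90 = 26.590 Gt C/yr.
Box B: F(B→C) = (26.590 + 9.330) − 13.44 = 22.480 Gt C/yr.
Box C: F(C→D) = (22.480 + 12.34) − 5.574 = 29.246 Gt C/yr.
Box D: F(D→E) = (29.246 + 3.832) − 17.89 = 15.188 Gt C/yr.
Box E: F(E→F) = (15.188 + 11.30) − 13.68 = 12.808 Gt C/yr.
Box F throughput = its input = 12.808 Gt C/yr; τ = 57690 / 12.808 = 4504 yr.

4500 yr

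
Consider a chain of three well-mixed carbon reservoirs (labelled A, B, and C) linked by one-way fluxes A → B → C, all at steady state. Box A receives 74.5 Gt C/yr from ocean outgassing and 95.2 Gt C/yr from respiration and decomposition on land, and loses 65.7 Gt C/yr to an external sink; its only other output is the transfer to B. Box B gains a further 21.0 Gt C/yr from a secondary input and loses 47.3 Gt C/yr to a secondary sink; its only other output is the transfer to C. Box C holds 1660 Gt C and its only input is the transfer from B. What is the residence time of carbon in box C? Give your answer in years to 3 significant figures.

21.4 yr

Box A: F(A→B) = (74.5 + 95.2) − 65.7 = 104.00 Gt C/yr.
Box B: F(B→C) = (104.00 + 21.0) − 47.3 = 77.700 Gt C/yr.
Box C throughput = its input = 77.700 Gt C/yr; τ = 1660 / 77.700 = 21.36 yr.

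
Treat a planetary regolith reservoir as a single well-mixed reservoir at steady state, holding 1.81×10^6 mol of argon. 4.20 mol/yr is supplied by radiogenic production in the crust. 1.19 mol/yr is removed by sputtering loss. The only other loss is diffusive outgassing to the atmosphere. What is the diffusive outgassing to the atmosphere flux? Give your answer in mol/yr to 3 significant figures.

3.01 mol/yr

At steady state ΣF_in = ΣF_out.
ΣF_in = 4.2000 mol/yr.
Diffusive outgassing to the atmosphere flux = ΣF_in − (1.19) = 4.2000 − 1.190 = 3.010 mol/yr.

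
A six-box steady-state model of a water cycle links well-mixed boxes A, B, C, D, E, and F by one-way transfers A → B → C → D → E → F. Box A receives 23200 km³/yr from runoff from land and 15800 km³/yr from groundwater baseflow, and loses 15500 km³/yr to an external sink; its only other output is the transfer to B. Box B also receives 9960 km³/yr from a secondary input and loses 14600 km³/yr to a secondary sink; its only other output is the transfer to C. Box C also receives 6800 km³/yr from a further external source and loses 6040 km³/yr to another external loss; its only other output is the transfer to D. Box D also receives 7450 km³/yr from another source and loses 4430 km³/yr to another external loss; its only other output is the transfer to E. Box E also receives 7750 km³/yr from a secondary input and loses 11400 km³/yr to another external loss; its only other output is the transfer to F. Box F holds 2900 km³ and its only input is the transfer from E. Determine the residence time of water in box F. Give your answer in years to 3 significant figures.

0.153 yr

Box A: F(A→B) = (23200 + 15800) − 15500 = 23500 km³/yr.
Box B: F(B→C) = (23500 + 9960) − 14600 = 18860 km³/yr.
Box C: F(C→D) = (18860 + 6800) − 6040 = 19620 km³/yr.
Box D: F(D→E) = (19620 + 7450) − 4430 = 22640 km³/yr.
Box E: F(E→F) = (22640 + 7750) − 11400 = 18990 km³/yr.
Box F throughput = its input = 18990 km³/yr; τ = 2900 / 18990 = 0.1527 yr.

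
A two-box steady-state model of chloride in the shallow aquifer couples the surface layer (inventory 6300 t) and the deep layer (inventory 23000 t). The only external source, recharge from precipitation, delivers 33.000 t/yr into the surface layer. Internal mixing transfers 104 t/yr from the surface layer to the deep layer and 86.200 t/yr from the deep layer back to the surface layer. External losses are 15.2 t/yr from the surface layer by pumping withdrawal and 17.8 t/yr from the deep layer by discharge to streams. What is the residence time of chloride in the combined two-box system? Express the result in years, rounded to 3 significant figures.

Treat the two boxes together as one reservoir: the mixing fluxes between them are internal recycling, so τ = ΣM / Σ(external losses).
M_total = 6300 + 23000 = 29300 t.
ΣF_external_out = 15.2 + 17.8 = 33.000 t/yr.
τ = M_total / ΣF_ext = 29300 / 33.000 = 887.9 yr.

888 yr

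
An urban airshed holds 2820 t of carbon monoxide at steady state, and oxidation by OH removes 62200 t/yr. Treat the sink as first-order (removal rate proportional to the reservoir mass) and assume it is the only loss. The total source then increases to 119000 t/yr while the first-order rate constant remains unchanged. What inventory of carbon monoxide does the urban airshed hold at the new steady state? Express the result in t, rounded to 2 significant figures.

Rate constant k = F/M = 62200 / 2820 = 22.06 yr⁻¹.
At the new steady state, source = k·M_new ⇒ M_new = 119000 / 22.06 = 5395 t.
(Equivalently M_new = M × F_new/F_old = 2820 × 119000/62200.)

5400 t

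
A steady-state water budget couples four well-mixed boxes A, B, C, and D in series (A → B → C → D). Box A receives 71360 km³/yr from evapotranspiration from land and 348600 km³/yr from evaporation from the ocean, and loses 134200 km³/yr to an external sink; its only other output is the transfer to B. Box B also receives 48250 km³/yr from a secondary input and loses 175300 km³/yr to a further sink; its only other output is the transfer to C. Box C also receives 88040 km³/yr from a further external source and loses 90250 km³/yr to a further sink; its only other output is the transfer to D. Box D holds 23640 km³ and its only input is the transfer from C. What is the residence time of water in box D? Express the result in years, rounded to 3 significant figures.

Box A: F(A→B) = (71360 + 348600) − 134200 = 285760 km³/yr.
Box B: F(B→C) = (285760 + 48250) − 175300 = 158710 km³/yr.
Box C: F(C→D) = (158710 + 88040) − 90250 = 156500 km³/yr.
Box D throughput = its input = 156500 km³/yr; τ = 23640 / 156500 = 0.1511 yr.

0.151 yr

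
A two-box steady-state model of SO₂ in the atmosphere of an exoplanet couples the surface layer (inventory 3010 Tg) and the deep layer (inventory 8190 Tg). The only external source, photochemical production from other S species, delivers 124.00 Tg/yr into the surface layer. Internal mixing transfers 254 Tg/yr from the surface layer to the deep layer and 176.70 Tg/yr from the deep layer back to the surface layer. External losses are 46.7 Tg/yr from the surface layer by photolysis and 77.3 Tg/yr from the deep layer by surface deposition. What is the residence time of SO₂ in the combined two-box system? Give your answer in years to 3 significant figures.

Treat the two boxes together as one reservoir: the mixing fluxes between them are internal recycling, so τ = ΣM / Σ(external losses).
M_total = 3010 + 8190 = 11200 Tg.
ΣF_external_out = 46.7 + 77.3 = 124.00 Tg/yr.
τ = M_total / ΣF_ext = 11200 / 124.00 = 90.32 yr.

90.3 yr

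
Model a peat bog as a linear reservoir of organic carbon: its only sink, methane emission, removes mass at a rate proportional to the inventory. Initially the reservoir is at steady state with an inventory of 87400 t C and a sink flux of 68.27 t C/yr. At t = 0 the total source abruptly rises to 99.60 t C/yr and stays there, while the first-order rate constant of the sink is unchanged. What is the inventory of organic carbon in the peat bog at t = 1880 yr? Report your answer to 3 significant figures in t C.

Residence time τ = M₀/F₀ = 1280 yr. The eventual steady state is M_∞ = M₀·(F₁/F₀) = 87400 × 99.60/68.27 = 127510 t C.
The anomaly ΔM(t) = M(t) − M_∞ decays as ΔM₀·e^(−t/τ) with ΔM₀ = 87400 − 127510 = −40110 t C.
At t = 1880 yr, e^(−t/τ) = e^(−1.469) = 0.2303, so ΔM = −9236 t C and M = 127510 − 9236 = 118270 t C.

118000 t C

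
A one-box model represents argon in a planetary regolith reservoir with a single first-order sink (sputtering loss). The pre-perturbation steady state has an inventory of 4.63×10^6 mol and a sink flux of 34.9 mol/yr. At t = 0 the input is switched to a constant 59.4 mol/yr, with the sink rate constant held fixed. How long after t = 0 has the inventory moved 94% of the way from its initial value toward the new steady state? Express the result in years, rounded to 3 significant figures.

373000 yr

τ = M₀/F₀ = 4.63×10^6/34.9 = 132700 yr.
The remaining gap fraction is e^(−t/τ); 94% covered ⇒ e^(−t/τ) = 0.0600.
t = −τ ln(0.0600) = 132700 × 2.813 = 373200 yr.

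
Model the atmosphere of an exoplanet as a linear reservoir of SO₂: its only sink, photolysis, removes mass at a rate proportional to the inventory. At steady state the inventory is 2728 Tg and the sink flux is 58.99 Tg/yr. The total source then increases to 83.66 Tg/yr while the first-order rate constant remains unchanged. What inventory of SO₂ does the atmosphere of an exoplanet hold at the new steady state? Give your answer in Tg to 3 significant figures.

Rate constant k = F/M = 58.99 / 2728 = 0.02162 yr⁻¹.
At the new steady state, source = k·M_new ⇒ M_new = 83.66 / 0.02162 = 3869 Tg.
(Equivalently M_new = M × F_new/F_old = 2728 × 83.66/58.99.)

3870 Tg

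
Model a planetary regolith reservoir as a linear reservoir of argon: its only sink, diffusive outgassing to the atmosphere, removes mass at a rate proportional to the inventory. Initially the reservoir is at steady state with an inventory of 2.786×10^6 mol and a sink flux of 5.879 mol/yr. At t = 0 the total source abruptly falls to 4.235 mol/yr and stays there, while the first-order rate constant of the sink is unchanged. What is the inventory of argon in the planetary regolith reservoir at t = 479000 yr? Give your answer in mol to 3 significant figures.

2.29×10^6 mol

The sink rate constant is k = F₀/M₀ = 5.879/2.786×10^6 = 2.110×10^-6 yr⁻¹.
Solving dM/dt = F₁ − kM with M(0) = M₀ gives M(t) = F₁/k + (M₀ − F₁/k)·e^(−kt).
F₁/k = 4.235/2.110×10^-6 = 2.0069×10^6 mol; kt = 2.110×10^-6 × 479000 = 1.011, e^(−kt) = 0.3639.
M(479000) = 2.0069×10^6 + (2.786×10^6 − 2.0069×10^6) × 0.3639 = 2.0069×10^6 + 283500 = 2.2905×10^6 mol.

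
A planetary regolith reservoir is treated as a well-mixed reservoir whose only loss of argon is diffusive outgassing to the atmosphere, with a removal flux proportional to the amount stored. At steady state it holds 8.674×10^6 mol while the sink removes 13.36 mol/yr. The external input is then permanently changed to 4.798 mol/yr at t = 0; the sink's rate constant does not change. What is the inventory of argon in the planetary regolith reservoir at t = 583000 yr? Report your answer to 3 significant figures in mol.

5.38×10^6 mol

Residence time τ = M₀/F₀ = 649300 yr. The eventual steady state is M_∞ = M₀·(F₁/F₀) = 8.674×10^6 × 4.798/13.36 = 3.1151×10^6 mol.
The anomaly ΔM(t) = M(t) − M_∞ decays as ΔM₀·e^(−t/τ) with ΔM₀ = 8.674×10^6 − 3.1151×10^6 = 5.559×10^6 mol.
At t = 583000 yr, e^(−t/τ) = e^(−0.8980) = 0.4074, so ΔM = 2.265×10^6 mol and M = 3.1151×10^6 + 2.265×10^6 = 5.3798×10^6 mol.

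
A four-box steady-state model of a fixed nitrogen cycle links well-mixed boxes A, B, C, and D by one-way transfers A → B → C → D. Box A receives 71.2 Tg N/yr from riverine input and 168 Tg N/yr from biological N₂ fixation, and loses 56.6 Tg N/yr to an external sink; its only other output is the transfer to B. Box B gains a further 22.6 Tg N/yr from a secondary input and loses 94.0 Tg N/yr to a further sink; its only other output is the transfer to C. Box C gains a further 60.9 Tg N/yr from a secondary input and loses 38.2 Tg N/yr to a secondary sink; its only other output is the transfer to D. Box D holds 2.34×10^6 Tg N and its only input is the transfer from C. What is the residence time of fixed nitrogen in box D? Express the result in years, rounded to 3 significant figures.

17500 yr

Box A: F(A→B) = (71.2 + 168) − 56.6 = 182.60 Tg N/yr.
Box B: F(B→C) = (182.60 + 22.6) − 94.0 = 111.20 Tg N/yr.
Box C: F(C→D) = (111.20 + 60.9) − 38.2 = 133.90 Tg N/yr.
Box D throughput = its input = 133.90 Tg N/yr; τ = 2.34×10^6 / 133.90 = 17480 yr.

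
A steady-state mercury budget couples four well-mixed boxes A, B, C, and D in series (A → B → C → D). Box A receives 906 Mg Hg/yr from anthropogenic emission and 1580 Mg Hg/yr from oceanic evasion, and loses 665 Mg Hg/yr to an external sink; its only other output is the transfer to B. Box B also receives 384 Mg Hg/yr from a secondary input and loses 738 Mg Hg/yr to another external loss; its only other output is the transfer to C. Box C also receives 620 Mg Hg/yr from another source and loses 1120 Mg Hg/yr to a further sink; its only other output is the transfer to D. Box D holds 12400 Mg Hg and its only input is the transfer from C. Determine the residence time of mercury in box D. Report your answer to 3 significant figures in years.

12.8 yr

Box A: F(A→B) = (906 + 1580) − 665 = 1821.0 Mg Hg/yr.
Box B: F(B→C) = (1821.0 + 384) − 738 = 1467.0 Mg Hg/yr.
Box C: F(C→D) = (1467.0 + 620) − 1120 = 967.00 Mg Hg/yr.
Box D throughput = its input = 967.00 Mg Hg/yr; τ = 12400 / 967.00 = 12.82 yr.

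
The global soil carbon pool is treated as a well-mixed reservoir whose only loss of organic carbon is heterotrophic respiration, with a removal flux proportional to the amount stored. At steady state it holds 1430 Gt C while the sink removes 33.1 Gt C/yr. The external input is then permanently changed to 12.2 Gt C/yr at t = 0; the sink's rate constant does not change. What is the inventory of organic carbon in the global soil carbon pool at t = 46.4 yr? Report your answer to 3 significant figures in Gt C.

836 Gt C

Residence time τ = M₀/F₀ = 43.20 yr. The eventual steady state is M_∞ = M₀·(F₁/F₀) = 1430 × 12.2/33.1 = 527.07 Gt C.
The anomaly ΔM(t) = M(t) − M_∞ decays as ΔM₀·e^(−t/τ) with ΔM₀ = 1430 − 527.07 = 902.9 Gt C.
At t = 46.4 yr, e^(−t/τ) = e^(−1.074) = 0.3416, so ΔM = 308.5 Gt C and M = 527.07 + 308.5 = 835.54 Gt C.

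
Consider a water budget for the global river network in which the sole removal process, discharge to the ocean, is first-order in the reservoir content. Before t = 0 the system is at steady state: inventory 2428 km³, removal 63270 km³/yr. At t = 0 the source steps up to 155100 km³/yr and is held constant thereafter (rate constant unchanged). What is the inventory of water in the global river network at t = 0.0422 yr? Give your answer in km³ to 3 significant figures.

4780 km³

The sink rate constant is k = F₀/M₀ = 63270/2428 = 26.06 yr⁻¹.
Solving dM/dt = F₁ − kM with M(0) = M₀ gives M(t) = F₁/k + (M₀ − F₁/k)·e^(−kt).
F₁/k = 155100/26.06 = 5952.0 km³; kt = 26.06 × 0.0422 = 1.100, e^(−kt) = 0.3330.
M(0.0422) = 5952.0 + (2428 − 5952.0) × 0.3330 = 5952.0 − 1173 = 4778.6 km³.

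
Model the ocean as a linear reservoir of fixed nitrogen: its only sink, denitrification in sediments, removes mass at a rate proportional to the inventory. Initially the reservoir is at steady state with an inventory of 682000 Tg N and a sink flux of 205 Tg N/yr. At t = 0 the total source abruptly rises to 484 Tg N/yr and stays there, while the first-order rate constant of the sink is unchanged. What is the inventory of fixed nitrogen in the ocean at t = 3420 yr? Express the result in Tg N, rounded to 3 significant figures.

1.28×10^6 Tg N

Residence time τ = M₀/F₀ = 3327 yr. The eventual steady state is M_∞ = M₀·(F₁/F₀) = 682000 × 484/205 = 1.6102×10^6 Tg N.
The anomaly ΔM(t) = M(t) − M_∞ decays as ΔM₀·e^(−t/τ) with ΔM₀ = 682000 − 1.6102×10^6 = −928200 Tg N.
At t = 3420 yr, e^(−t/τ) = e^(−1.028) = 0.3577, so ΔM = −332000 Tg N and M = 1.6102×10^6 − 332000 = 1.2782×10^6 Tg N.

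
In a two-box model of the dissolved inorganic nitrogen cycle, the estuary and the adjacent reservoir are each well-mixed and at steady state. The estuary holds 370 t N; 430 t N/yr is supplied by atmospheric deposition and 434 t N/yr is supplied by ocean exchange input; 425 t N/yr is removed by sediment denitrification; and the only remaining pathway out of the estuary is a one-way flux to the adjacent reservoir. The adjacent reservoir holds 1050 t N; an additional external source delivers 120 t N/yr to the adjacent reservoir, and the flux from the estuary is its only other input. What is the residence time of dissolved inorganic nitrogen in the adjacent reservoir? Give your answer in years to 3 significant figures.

Balance the estuary: ΣF_in = 430 + 434 = 864.00 t N/yr.
Flux to the adjacent reservoir = ΣF_in − (425) = 439.00 t N/yr.
Total input to the adjacent reservoir = 439.00 + 120 = 559.00 t N/yr; at steady state this equals its total output.
τ = M / F = 1050 / 559.00 = 1.878 yr.

1.88 yr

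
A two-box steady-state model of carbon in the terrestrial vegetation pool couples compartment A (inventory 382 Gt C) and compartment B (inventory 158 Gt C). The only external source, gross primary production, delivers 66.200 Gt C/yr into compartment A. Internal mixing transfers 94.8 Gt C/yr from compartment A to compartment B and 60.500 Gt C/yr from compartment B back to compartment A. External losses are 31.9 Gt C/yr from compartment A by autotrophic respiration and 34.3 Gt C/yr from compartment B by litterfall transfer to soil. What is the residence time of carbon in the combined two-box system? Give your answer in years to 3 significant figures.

Residence time in the combined system uses the total inventory and the total *external* removal — internal exchanges between the two boxes cancel.
M_total = 382 + 158 = 540.00 Gt C.
ΣF_external_out = 31.9 + 34.3 = 66.200 Gt C/yr.
τ = M_total / ΣF_ext = 540.00 / 66.200 = 8.157 yr.

8.16 yr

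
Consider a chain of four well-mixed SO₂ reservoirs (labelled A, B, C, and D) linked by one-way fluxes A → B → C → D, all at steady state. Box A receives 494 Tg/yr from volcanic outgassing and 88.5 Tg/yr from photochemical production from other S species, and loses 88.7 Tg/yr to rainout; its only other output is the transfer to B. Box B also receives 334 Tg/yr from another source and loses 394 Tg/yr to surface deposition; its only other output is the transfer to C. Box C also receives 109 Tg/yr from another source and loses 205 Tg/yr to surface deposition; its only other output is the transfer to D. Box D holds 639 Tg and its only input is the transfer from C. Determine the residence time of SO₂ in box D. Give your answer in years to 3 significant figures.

1.89 yr

Box A: F(A→B) = (494 + 88.5) − 88.7 = 493.80 Tg/yr.
Box B: F(B→C) = (493.80 + 334) − 394 = 433.80 Tg/yr.
Box C: F(C→D) = (433.80 + 109) − 205 = 337.80 Tg/yr.
Box D throughput = its input = 337.80 Tg/yr; τ = 639 / 337.80 = 1.892 yr.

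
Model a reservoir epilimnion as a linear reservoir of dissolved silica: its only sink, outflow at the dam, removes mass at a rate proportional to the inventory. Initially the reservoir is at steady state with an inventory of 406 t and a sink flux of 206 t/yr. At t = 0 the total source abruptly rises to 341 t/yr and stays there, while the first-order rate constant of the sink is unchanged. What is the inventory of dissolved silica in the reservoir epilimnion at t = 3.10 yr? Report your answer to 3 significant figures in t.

τ = M₀/F₀ = 406/206 = 1.971 yr; rate constant k = 1/τ.
New steady state M_∞ = F₁/k = F₁·τ = 341 × 1.971 = 672.07 t.
M(t) = M_∞ + (M₀ − M_∞)·e^(−t/τ); t/τ = 3.10/1.971 = 1.573, so e^(−t/τ) = 0.2074.
M(t) = 672.07 − 266.1 × 0.2074 = 616.87 t.

617 t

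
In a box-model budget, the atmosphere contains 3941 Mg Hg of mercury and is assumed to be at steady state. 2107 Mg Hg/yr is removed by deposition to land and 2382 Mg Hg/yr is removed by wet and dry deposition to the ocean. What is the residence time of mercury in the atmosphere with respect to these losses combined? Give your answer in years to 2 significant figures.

0.88 yr

Total removal = 2107 + 2382 = 4489.0 Mg Hg/yr.
τ = M / ΣF_out = 3941 / 4489.0 = 0.8779 yr.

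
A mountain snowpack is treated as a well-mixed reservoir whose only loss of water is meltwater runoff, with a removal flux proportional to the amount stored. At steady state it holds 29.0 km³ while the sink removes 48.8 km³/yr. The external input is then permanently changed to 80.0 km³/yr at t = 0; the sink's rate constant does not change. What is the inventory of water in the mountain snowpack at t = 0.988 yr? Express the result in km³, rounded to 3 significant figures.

The sink rate constant is k = F₀/M₀ = 48.8/29.0 = 1.683 yr⁻¹.
Solving dM/dt = F₁ − kM with M(0) = M₀ gives M(t) = F₁/k + (M₀ − F₁/k)·e^(−kt).
F₁/k = 80.0/1.683 = 47.541 km³; kt = 1.683 × 0.988 = 1.663, e^(−kt) = 0.1897.
M(0.988) = 47.541 + (29.0 − 47.541) × 0.1897 = 47.541 − 3.516 = 44.025 km³.

44.0 km³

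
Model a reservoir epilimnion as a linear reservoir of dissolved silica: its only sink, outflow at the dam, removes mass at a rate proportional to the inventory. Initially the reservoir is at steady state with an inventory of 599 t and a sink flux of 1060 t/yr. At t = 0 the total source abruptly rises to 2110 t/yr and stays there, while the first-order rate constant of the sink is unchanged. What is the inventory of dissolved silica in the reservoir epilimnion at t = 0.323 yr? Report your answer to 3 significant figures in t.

857 t

τ = M₀/F₀ = 599/1060 = 0.5651 yr; rate constant k = 1/τ.
New steady state M_∞ = F₁/k = F₁·τ = 2110 × 0.5651 = 1192.3 t.
M(t) = M_∞ + (M₀ − M_∞)·e^(−t/τ); t/τ = 0.323/0.5651 = 0.5716, so e^(−t/τ) = 0.5646.
M(t) = 1192.3 − 593.3 × 0.5646 = 857.33 t.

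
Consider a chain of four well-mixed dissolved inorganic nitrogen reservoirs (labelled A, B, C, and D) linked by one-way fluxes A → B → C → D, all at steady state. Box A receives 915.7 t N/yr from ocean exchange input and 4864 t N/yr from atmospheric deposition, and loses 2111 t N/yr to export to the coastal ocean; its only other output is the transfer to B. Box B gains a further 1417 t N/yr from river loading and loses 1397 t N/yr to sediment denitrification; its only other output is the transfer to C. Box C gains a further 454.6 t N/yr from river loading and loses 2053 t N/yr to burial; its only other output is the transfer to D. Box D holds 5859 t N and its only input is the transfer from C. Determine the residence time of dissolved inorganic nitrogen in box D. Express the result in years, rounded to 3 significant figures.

2.80 yr

Box A: F(A→B) = (915.7 + 4864) − 2111 = 3668.7 t N/yr.
Box B: F(B→C) = (3668.7 + 1417) − 1397 = 3688.7 t N/yr.
Box C: F(C→D) = (3688.7 + 454.6) − 2053 = 2090.3 t N/yr.
Box D throughput = its input = 2090.3 t N/yr; τ = 5859 / 2090.3 = 2.803 yr.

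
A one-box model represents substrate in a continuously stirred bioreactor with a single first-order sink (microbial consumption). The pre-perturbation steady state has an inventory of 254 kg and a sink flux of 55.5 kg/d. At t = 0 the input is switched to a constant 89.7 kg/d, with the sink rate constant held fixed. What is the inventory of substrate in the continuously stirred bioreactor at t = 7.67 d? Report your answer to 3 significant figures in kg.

τ = M₀/F₀ = 254/55.5 = 4.577 d; rate constant k = 1/τ.
New steady state M_∞ = F₁/k = F₁·τ = 89.7 × 4.577 = 410.52 kg.
M(t) = M_∞ + (M₀ − M_∞)·e^(−t/τ); t/τ = 7.67/4.577 = 1.676, so e^(−t/τ) = 0.1871.
M(t) = 410.52 − 156.5 × 0.1871 = 381.23 kg.

381 kg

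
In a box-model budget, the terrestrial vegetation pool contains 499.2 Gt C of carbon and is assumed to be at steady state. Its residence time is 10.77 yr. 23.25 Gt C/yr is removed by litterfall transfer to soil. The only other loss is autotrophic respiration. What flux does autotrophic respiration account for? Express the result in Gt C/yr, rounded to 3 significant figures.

Total removal F = M/τ = 499.2 / 10.77 = 46.35 Gt C/yr.
Autotrophic respiration = F − (23.25) = 46.35 − 23.25 = 23.10 Gt C/yr.

23.1 Gt C/yr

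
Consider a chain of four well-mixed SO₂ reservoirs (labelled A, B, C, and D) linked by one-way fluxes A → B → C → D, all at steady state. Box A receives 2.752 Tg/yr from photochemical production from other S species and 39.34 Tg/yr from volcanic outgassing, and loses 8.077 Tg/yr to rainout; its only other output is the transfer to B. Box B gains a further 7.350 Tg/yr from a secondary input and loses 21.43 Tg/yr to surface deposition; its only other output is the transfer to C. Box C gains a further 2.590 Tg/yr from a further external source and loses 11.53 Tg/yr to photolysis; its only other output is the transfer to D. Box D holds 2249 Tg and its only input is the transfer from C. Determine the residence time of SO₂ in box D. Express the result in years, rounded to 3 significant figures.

205 yr

Box A: F(A→B) = (2.752 + 39.34) − 8.077 = 34.015 Tg/yr.
Box B: F(B→C) = (34.015 + 7.350) − 21.43 = 19.935 Tg/yr.
Box C: F(C→D) = (19.935 + 2.590) − 11.53 = 10.995 Tg/yr.
Box D throughput = its input = 10.995 Tg/yr; τ = 2249 / 10.995 = 204.5 yr.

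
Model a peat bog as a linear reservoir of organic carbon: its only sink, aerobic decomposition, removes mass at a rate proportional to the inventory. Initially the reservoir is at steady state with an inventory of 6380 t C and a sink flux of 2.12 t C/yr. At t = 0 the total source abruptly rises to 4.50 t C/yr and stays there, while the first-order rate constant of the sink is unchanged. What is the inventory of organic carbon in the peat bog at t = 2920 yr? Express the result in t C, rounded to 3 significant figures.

10800 t C

The sink rate constant is k = F₀/M₀ = 2.12/6380 = 0.0003323 yr⁻¹.
Solving dM/dt = F₁ − kM with M(0) = M₀ gives M(t) = F₁/k + (M₀ − F₁/k)·e^(−kt).
F₁/k = 4.50/0.0003323 = 13542 t C; kt = 0.0003323 × 2920 = 0.9703, e^(−kt) = 0.3790.
M(2920) = 13542 + (6380 − 13542) × 0.3790 = 13542 − 2714 = 10828 t C.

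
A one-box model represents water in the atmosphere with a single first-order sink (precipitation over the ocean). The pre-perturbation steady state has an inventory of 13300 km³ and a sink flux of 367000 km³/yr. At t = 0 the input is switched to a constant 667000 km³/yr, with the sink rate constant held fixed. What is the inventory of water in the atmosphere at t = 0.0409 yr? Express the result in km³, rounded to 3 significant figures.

20700 km³

τ = M₀/F₀ = 13300/367000 = 0.03624 yr; rate constant k = 1/τ.
New steady state M_∞ = F₁/k = F₁·τ = 667000 × 0.03624 = 24172 km³.
M(t) = M_∞ + (M₀ − M_∞)·e^(−t/τ); t/τ = 0.0409/0.03624 = 1.129, so e^(−t/τ) = 0.3235.
M(t) = 24172 − 10870 × 0.3235 = 20655 km³.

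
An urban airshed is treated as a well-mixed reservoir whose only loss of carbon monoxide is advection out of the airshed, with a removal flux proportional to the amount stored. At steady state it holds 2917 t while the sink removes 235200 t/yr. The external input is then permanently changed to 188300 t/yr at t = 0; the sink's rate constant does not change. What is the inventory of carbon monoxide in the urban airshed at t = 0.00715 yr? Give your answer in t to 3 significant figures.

The sink rate constant is k = F₀/M₀ = 235200/2917 = 80.63 yr⁻¹.
Solving dM/dt = F₁ − kM with M(0) = M₀ gives M(t) = F₁/k + (M₀ − F₁/k)·e^(−kt).
F₁/k = 188300/80.63 = 2335.3 t; kt = 80.63 × 0.00715 = 0.5765, e^(−kt) = 0.5619.
M(0.00715) = 2335.3 + (2917 − 2335.3) × 0.5619 = 2335.3 + 326.8 = 2662.1 t.

2660 t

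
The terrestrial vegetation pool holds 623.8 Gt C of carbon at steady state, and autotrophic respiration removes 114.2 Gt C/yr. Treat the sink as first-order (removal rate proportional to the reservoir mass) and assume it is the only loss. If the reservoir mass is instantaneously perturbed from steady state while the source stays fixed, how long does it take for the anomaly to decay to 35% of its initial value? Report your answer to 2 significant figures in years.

For a linear reservoir the anomaly decays as exp(−t/τ) with τ = M/F = 623.8/114.2 = 5.462 yr.
exp(−t/τ) = 0.35 ⇒ t = −τ ln(0.35) = 5.462 × 1.050 = 5.734 yr.

5.7 yr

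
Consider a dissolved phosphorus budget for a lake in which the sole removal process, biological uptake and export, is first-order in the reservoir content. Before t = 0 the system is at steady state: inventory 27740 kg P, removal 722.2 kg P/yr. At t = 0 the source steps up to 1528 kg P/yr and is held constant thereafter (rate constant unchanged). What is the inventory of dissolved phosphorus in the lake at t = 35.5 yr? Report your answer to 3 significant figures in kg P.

46400 kg P

The sink rate constant is k = F₀/M₀ = 722.2/27740 = 0.02603 yr⁻¹.
Solving dM/dt = F₁ − kM with M(0) = M₀ gives M(t) = F₁/k + (M₀ − F₁/k)·e^(−kt).
F₁/k = 1528/0.02603 = 58691 kg P; kt = 0.02603 × 35.5 = 0.9242, e^(−kt) = 0.3968.
M(35.5) = 58691 + (27740 − 58691) × 0.3968 = 58691 − 12280 = 46409 kg P.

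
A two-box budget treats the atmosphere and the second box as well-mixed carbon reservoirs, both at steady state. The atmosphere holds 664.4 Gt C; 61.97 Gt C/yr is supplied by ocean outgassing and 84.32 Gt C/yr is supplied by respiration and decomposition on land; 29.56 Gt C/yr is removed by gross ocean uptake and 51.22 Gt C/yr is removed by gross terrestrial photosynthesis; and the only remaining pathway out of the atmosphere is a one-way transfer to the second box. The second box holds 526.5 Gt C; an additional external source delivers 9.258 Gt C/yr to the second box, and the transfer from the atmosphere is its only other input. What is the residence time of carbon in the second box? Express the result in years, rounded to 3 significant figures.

Balance the atmosphere: ΣF_in = 61.97 + 84.32 = 146.29 Gt C/yr.
Transfer to the second box = ΣF_in − (29.56 + 51.22) = 65.510 Gt C/yr.
Total input to the second box = 65.510 + 9.258 = 74.768 Gt C/yr; at steady state this equals its total output.
τ = M / F = 526.5 / 74.768 = 7.042 yr.

7.04 yr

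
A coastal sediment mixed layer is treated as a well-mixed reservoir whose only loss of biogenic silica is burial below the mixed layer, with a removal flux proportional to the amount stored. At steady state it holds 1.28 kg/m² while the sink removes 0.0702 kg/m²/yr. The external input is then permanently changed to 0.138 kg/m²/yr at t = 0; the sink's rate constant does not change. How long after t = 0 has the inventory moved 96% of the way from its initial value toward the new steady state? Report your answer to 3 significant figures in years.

58.7 yr

τ = M₀/F₀ = 1.28/0.0702 = 18.23 yr.
The remaining gap fraction is e^(−t/τ); 96% covered ⇒ e^(−t/τ) = 0.0400.
t = −τ ln(0.0400) = 18.23 × 3.219 = 58.69 yr.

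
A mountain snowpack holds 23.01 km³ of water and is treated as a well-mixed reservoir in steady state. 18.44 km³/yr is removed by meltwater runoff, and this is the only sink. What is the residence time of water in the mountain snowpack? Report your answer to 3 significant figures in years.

1.25 yr

τ = M / F = 23.01 / 18.44 = 1.248 yr.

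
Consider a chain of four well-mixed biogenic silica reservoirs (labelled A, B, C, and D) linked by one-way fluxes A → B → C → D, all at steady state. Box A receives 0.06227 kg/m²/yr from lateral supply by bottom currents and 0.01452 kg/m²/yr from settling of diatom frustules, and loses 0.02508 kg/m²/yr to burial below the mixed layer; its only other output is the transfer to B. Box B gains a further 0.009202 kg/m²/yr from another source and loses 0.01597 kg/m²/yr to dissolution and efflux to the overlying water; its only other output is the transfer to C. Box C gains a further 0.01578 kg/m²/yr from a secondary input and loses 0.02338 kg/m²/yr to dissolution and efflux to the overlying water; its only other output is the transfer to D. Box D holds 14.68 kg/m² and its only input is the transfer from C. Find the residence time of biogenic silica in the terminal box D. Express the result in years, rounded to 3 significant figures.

393 yr

Box A: F(A→B) = (0.06227 + 0.01452) − 0.02508 = 0.051710 kg/m²/yr.
Box B: F(B→C) = (0.051710 + 0.009202) − 0.01597 = 0.044942 kg/m²/yr.
Box C: F(C→D) = (0.044942 + 0.01578) − 0.02338 = 0.037342 kg/m²/yr.
Box D throughput = its input = 0.037342 kg/m²/yr; τ = 14.68 / 0.037342 = 393.1 yr.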